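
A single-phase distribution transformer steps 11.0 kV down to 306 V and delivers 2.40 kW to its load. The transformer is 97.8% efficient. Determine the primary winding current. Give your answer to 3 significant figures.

I_p ≈ 0.223 A

P_in = P_out/η = 2400/0.978 = 2454.0 W.
I_p = P_in/V_p = 2454.0/11000 = 0.223 A.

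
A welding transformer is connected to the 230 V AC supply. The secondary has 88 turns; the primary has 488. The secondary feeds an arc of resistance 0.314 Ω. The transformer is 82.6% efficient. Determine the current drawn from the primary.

V_s = 230 × 88/488 = 41.475 V.
I_s = V_s/R = 41.475/0.314 = 132.09 A.
P_out = V_s I_s = 41.475 × 132.09 = 5478.4 W.
P_in = P_out/η = 5478.4/0.826 = 6632.4 W.
I_p = P_in/V_p = 6632.4/230 = 28.8 A.

I_p ≈ 28.8 A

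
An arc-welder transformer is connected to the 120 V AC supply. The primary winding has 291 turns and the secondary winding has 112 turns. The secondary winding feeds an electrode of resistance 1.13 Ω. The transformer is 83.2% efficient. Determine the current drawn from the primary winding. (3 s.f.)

V_s = 120 × 112/291 = 46.186 V.
I_s = V_s/R = 46.186/1.13 = 40.872 A.
P_out = V_s I_s = 46.186 × 40.872 = 1887.7 W.
P_in = P_out/η = 1887.7/0.832 = 2268.9 W.
I_p = P_in/V_p = 2268.9/120 = 18.9 A.

I_p ≈ 18.9 A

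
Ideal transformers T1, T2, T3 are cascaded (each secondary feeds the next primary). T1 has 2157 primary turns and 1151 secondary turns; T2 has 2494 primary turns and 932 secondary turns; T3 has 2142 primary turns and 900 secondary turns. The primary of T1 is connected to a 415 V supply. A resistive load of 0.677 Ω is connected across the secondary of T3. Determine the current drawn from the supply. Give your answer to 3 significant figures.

After T1: V = 415.00 × 1151/2157 = 221.45 V.
After T2: V = 221.45 × 932/2494 = 82.755 V.
After T3: V = 82.755 × 900/2142 = 34.771 V.
I_load = 34.771/0.677 = 51.360 A, so P_out = 34.771 × 51.360 = 1785.8 W.
All ideal ⇒ P_in = P_out, so I_supply = 1785.8/415 = 4.30 A.

I_supply ≈ 4.30 A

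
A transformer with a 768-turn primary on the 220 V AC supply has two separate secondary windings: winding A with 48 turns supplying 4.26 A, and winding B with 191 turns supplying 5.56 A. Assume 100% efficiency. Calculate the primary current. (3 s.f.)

V_A = 220 × 48/768 = 13.750 V; V_B = 220 × 191/768 = 54.714 V.
P_out = V_A I_A + V_B I_B = 13.750×4.26 + 54.714×5.56 = 58.575 + 304.21 = 362.78 W.
Ideal ⇒ P_in = P_out, so I_p = P_out/V_p = 362.78/220 = 1.65 A.

I_p ≈ 1.65 A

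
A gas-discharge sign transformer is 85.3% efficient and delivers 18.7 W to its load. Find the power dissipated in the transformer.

P_in = P_out/η = 18.7/0.853 = 21.9226 W.
P_loss = P_in − P_out = 21.9226 − 18.7 = 3.22 W.

P_loss ≈ 3.22 W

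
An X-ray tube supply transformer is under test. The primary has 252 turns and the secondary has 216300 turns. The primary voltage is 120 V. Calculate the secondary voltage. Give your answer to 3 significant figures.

V_s/V_p = N_s/N_p, so V_s = 120 × 216300/252 = 103000 V.

V_s ≈ 103000 V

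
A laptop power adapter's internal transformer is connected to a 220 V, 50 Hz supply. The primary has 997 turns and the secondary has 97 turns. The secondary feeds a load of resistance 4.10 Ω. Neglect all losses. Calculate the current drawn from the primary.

I_p ≈ 0.508 A

V_s = V_p × N_s/N_p = 220 × 97/997 = 21.404 V.
I_s = V_s/R = 21.404/4.10 = 5.2205 A.
For an ideal transformer I_p N_p = I_s N_s, so I_p = 5.2205 × 97/997 = 0.508 A.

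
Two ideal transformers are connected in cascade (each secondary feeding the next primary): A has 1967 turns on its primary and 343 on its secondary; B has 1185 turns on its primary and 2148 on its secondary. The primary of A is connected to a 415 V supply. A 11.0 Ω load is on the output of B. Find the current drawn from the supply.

I_supply ≈ 3.77 A

After A: V = 415.00 × 343/1967 = 72.367 V.
After B: V = 72.367 × 2148/1185 = 131.18 V.
I_load = 131.18/11.0 = 11.925 A, so P_out = 131.18 × 11.925 = 1564.3 W.
All ideal ⇒ P_in = P_out, so I_supply = 1564.3/415 = 3.77 A.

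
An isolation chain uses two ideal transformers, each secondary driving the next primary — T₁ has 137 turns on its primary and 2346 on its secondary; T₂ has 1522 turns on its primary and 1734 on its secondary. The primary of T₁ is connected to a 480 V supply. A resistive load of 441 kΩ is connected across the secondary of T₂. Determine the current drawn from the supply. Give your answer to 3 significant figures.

I_supply ≈ 0.414 A

After T₁: V = 480.00 × 2346/137 = 8219.6 V.
After T₂: V = 8219.6 × 1734/1522 = 9364.5 V.
I_load = 9364.5/441000 = 0.021235 A, so P_out = 9364.5 × 0.021235 = 198.85 W.
All ideal ⇒ P_in = P_out, so I_supply = 198.85/480 = 0.414 A.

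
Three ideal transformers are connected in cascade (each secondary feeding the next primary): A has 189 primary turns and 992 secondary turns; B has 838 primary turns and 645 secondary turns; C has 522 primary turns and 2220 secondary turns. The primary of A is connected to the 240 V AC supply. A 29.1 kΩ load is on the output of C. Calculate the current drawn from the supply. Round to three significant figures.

Secondary of A: V = 240.00 × 992/189 = 1259.7 V.
Secondary of B: V = 1259.7 × 645/838 = 969.56 V.
Secondary of C: V = 969.56 × 2220/522 = 4123.4 V.
I_load = 4123.4/29100 = 0.14170 A, so P_out = 4123.4 × 0.14170 = 584.29 W.
All ideal ⇒ P_in = P_out, so I_supply = 584.29/240 = 2.43 A.

I_supply ≈ 2.43 A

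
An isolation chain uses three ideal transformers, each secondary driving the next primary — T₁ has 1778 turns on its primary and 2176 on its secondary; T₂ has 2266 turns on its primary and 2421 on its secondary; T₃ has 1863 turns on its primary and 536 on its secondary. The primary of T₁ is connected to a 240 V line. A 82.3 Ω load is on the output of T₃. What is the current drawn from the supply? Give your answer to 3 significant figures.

After T₁: V = 240.00 × 2176/1778 = 293.72 V.
After T₂: V = 293.72 × 2421/2266 = 313.81 V.
After T₃: V = 313.81 × 536/1863 = 90.287 V.
I_load = 90.287/82.3 = 1.0970 A, so P_out = 90.287 × 1.0970 = 99.049 W.
All ideal ⇒ P_in = P_out, so I_supply = 99.049/240 = 0.413 A.

I_supply ≈ 0.413 A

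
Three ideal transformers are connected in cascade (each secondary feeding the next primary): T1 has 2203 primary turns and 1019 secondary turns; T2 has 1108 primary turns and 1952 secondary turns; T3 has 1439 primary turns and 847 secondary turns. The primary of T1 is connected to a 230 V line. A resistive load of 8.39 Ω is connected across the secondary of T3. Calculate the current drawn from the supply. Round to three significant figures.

I_supply ≈ 6.31 A

Secondary of T1: V = 230.00 × 1019/2203 = 106.39 V.
Secondary of T2: V = 106.39 × 1952/1108 = 187.43 V.
Secondary of T3: V = 187.43 × 847/1439 = 110.32 V.
I_load = 110.32/8.39 = 13.149 A, so P_out = 110.32 × 13.149 = 1450.6 W.
All ideal ⇒ P_in = P_out, so I_supply = 1450.6/230 = 6.31 A.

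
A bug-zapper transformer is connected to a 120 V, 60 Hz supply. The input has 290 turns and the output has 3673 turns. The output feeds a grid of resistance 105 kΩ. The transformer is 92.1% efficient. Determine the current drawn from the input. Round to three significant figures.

V_out = 120 × 3673/290 = 1519.9 V.
I_out = V_out/R = 1519.9/105000 = 0.014475 A.
P_out = V_out I_out = 1519.9 × 0.014475 = 22.000 W.
P_in = P_out/η = 22.000/0.921 = 23.887 W.
I_in = P_in/V_in = 23.887/120 = 0.199 A.

I_in ≈ 0.199 A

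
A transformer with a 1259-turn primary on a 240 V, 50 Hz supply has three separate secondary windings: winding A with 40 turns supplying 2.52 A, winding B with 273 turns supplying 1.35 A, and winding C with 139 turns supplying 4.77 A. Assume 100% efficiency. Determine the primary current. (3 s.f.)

V_A = 240 × 40/1259 = 7.6251 V; V_B = 240 × 273/1259 = 52.041 V; V_C = 240 × 139/1259 = 26.497 V.
P_out = V_A I_A + V_B I_B + V_C I_C = 7.6251×2.52 + 52.041×1.35 + 26.497×4.77 = 19.215 + 70.256 + 126.39 = 215.86 W.
Ideal ⇒ P_in = P_out, so I_p = P_out/V_p = 215.86/240 = 0.899 A.

I_p ≈ 0.899 A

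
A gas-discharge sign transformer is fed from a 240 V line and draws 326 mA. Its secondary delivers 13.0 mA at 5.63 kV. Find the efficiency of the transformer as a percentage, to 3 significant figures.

P_in = 240 × 0.326 = 78.2400 W.
P_out = 5630 × 0.0130 = 73.1900 W.
η = P_out/P_in = 73.1900/78.2400 = 0.935.

η ≈ 93.5%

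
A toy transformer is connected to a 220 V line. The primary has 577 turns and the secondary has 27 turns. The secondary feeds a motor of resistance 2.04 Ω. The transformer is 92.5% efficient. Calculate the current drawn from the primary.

I_p ≈ 0.255 A

V_s = 220 × 27/577 = 10.295 V.
I_s = V_s/R = 10.295/2.04 = 5.0464 A.
P_out = V_s I_s = 10.295 × 5.0464 = 51.951 W.
P_in = P_out/η = 51.951/0.925 = 56.163 W.
I_p = P_in/V_p = 56.163/220 = 0.255 A.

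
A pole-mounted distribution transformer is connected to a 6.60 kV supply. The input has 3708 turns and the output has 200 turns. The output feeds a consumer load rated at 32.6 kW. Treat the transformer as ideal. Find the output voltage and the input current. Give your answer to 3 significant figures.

V_out = V_in × N_out/N_in = 6600 × 200/3708 = 355.99 V.
I_out = P/V_out = 32600/355.99 = 91.576 A.
I_in = I_out × N_out/N_in = 91.576 × 200/3708 = 4.94 A.

V_out ≈ 356 V, I_in ≈ 4.94 A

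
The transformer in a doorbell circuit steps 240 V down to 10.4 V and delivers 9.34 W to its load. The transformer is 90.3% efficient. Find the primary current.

I_p ≈ 0.0431 A

P_in = P_out/η = 9.34/0.903 = 10.343 W.
I_p = P_in/V_p = 10.343/240 = 0.0431 A.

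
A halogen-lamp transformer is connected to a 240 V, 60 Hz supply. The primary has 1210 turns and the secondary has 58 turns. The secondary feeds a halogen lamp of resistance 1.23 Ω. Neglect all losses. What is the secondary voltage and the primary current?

V_s ≈ 11.5 V, I_p ≈ 0.448 A

V_s = V_p × N_s/N_p = 240 × 58/1210 = 11.504 V.
I_s = V_s/R = 11.504/1.23 = 9.3530 A.
I_p = I_s × N_s/N_p = 9.3530 × 58/1210 = 0.448 A.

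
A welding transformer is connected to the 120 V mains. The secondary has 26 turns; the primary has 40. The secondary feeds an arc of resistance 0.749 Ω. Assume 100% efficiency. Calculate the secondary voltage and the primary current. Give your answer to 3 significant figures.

V_s = V_p × N_s/N_p = 120 × 26/40 = 78.000 V.
I_s = V_s/R = 78.000/0.749 = 104.14 A.
I_p = I_s × N_s/N_p = 104.14 × 26/40 = 67.7 A.

V_s ≈ 78.0 V, I_p ≈ 67.7 A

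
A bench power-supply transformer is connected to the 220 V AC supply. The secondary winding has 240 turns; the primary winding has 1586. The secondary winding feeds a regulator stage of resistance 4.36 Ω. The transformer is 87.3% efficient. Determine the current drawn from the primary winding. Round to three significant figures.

I_p ≈ 1.32 A

V_s = 220 × 240/1586 = 33.291 V.
I_s = V_s/R = 33.291/4.36 = 7.6356 A.
P_out = V_s I_s = 33.291 × 7.6356 = 254.20 W.
P_in = P_out/η = 254.20/0.873 = 291.18 W.
I_p = P_in/V_p = 291.18/220 = 1.32 A.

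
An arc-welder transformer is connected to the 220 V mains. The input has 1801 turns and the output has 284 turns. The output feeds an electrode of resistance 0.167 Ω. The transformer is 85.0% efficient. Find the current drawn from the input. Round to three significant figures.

V_out = 220 × 284/1801 = 34.692 V.
I_out = V_out/R = 34.692/0.167 = 207.74 A.
P_out = V_out I_out = 34.692 × 207.74 = 7206.7 W.
P_in = P_out/η = 7206.7/0.850 = 8478.5 W.
I_in = P_in/V_in = 8478.5/220 = 38.5 A.

I_in ≈ 38.5 A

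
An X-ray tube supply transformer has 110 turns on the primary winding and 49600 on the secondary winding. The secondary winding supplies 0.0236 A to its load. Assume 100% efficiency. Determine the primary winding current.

I_p ≈ 10.6 A

For an ideal transformer I_p/I_s = N_s/N_p, so I_p = 0.0236 × 49600/110 = 10.6 A.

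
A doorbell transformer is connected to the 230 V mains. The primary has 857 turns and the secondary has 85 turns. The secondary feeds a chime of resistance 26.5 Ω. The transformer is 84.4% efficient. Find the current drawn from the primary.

V_s = 230 × 85/857 = 22.812 V.
I_s = V_s/R = 22.812/26.5 = 0.86084 A.
P_out = V_s I_s = 22.812 × 0.86084 = 19.637 W.
P_in = P_out/η = 19.637/0.844 = 23.267 W.
I_p = P_in/V_p = 23.267/230 = 0.101 A.

I_p ≈ 0.101 A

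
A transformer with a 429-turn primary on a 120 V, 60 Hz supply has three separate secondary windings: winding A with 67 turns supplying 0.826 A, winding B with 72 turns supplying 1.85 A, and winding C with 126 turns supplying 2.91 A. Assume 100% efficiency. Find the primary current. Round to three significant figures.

I_p ≈ 1.29 A

V_A = 120 × 67/429 = 18.741 V; V_B = 120 × 72/429 = 20.140 V; V_C = 120 × 126/429 = 35.245 V.
P_out = V_A I_A + V_B I_B + V_C I_C = 18.741×0.826 + 20.140×1.85 + 35.245×2.91 = 15.480 + 37.259 + 102.56 = 155.30 W.
Ideal ⇒ P_in = P_out, so I_p = P_out/V_p = 155.30/120 = 1.29 A.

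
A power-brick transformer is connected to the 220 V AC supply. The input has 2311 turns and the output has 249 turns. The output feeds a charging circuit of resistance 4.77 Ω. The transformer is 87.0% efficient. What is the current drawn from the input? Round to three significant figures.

V_out = 220 × 249/2311 = 23.704 V.
I_out = V_out/R = 23.704/4.77 = 4.9694 A.
P_out = V_out I_out = 23.704 × 4.9694 = 117.79 W.
P_in = P_out/η = 117.79/0.870 = 135.40 W.
I_in = P_in/V_in = 135.40/220 = 0.615 A.

I_in ≈ 0.615 A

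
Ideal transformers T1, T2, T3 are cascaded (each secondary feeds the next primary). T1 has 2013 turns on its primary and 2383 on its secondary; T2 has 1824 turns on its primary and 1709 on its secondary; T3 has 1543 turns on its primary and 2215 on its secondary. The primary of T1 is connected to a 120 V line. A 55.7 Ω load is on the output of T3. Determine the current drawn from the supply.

I_supply ≈ 5.46 A

After T1: V = 120.00 × 2383/2013 = 142.06 V.
After T2: V = 142.06 × 1709/1824 = 133.10 V.
After T3: V = 133.10 × 2215/1543 = 191.07 V.
I_load = 191.07/55.7 = 3.4303 A, so P_out = 191.07 × 3.4303 = 655.42 W.
All ideal ⇒ P_in = P_out, so I_supply = 655.42/120 = 5.46 A.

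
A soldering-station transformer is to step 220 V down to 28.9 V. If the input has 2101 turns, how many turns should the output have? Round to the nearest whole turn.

N_out = 276 turns

N_out/N_in = V_out/V_in, so N_out = 2101 × 28.9/220 = 276.0 ≈ 276 turns.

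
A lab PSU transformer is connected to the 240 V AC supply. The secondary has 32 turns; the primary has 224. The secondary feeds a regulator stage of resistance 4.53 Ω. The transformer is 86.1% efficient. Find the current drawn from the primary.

I_p ≈ 1.26 A

V_s = 240 × 32/224 = 34.286 V.
I_s = V_s/R = 34.286/4.53 = 7.5686 A.
P_out = V_s I_s = 34.286 × 7.5686 = 259.49 W.
P_in = P_out/η = 259.49/0.861 = 301.39 W.
I_p = P_in/V_p = 301.39/240 = 1.26 A.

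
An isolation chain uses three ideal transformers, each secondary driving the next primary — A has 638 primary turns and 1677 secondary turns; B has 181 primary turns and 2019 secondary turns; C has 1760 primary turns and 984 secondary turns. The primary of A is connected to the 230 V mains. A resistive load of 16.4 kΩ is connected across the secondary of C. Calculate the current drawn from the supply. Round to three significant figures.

Secondary of A: V = 230.00 × 1677/638 = 604.56 V.
Secondary of B: V = 604.56 × 2019/181 = 6743.7 V.
Secondary of C: V = 6743.7 × 984/1760 = 3770.3 V.
I_load = 3770.3/16400 = 0.22990 A, so P_out = 3770.3 × 0.22990 = 866.80 W.
All ideal ⇒ P_in = P_out, so I_supply = 866.80/230 = 3.77 A.

I_supply ≈ 3.77 A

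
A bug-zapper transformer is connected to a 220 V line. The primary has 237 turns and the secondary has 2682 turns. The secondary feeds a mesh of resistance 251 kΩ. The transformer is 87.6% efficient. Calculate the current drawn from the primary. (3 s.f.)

I_p ≈ 0.128 A

V_s = 220 × 2682/237 = 2489.6 V.
I_s = V_s/R = 2489.6/251000 = 0.0099188 A.
P_out = V_s I_s = 2489.6 × 0.0099188 = 24.694 W.
P_in = P_out/η = 24.694/0.876 = 28.190 W.
I_p = P_in/V_p = 28.190/220 = 0.128 A.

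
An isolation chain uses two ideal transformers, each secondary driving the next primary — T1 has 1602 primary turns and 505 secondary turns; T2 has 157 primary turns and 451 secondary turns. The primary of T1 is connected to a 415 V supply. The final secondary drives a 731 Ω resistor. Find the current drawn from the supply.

I_supply ≈ 0.466 A

After T1: V = 415.00 × 505/1602 = 130.82 V.
After T2: V = 130.82 × 451/157 = 375.80 V.
I_load = 375.80/731 = 0.51409 A, so P_out = 375.80 × 0.51409 = 193.19 W.
All ideal ⇒ P_in = P_out, so I_supply = 193.19/415 = 0.466 A.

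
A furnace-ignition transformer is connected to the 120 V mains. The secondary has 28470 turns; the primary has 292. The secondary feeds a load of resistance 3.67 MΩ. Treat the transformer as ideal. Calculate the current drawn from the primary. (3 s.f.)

I_p ≈ 0.311 A

V_s = V_p × N_s/N_p = 120 × 28470/292 = 11700 V.
I_s = V_s/R = 11700/(3.67×10^6) = 0.0031880 A.
For an ideal transformer I_p N_p = I_s N_s, so I_p = 0.0031880 × 28470/292 = 0.311 A.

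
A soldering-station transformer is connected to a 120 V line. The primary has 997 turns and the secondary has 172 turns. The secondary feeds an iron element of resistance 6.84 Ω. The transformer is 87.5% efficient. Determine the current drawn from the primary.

I_p ≈ 0.597 A

V_s = 120 × 172/997 = 20.702 V.
I_s = V_s/R = 20.702/6.84 = 3.0266 A.
P_out = V_s I_s = 20.702 × 3.0266 = 62.657 W.
P_in = P_out/η = 62.657/0.875 = 71.609 W.
I_p = P_in/V_p = 71.609/120 = 0.597 A.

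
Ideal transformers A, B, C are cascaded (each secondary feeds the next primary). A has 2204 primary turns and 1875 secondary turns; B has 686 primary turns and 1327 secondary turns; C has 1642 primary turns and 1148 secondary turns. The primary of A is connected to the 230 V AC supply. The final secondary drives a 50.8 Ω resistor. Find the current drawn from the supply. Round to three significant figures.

I_supply ≈ 5.99 A

Secondary of A: V = 230.00 × 1875/2204 = 195.67 V.
Secondary of B: V = 195.67 × 1327/686 = 378.50 V.
Secondary of C: V = 378.50 × 1148/1642 = 264.63 V.
I_load = 264.63/50.8 = 5.2092 A, so P_out = 264.63 × 5.2092 = 1378.5 W.
All ideal ⇒ P_in = P_out, so I_supply = 1378.5/230 = 5.99 A.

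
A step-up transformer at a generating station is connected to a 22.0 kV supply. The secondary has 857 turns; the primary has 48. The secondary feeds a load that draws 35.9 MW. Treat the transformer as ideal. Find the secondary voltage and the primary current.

V_s = V_p × N_s/N_p = 22000 × 857/48 = 392790 V.
I_s = P/V_s = 3.59×10^7/392790 = 91.397 A.
I_p = I_s × N_s/N_p = 91.397 × 857/48 = 1630 A.

V_s ≈ 393000 V, I_p ≈ 1630 A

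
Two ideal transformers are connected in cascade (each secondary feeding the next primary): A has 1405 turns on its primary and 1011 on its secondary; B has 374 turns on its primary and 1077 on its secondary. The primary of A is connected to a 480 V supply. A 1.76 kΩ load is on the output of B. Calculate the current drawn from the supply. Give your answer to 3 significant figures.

I_supply ≈ 1.17 A

Secondary of A: V = 480.00 × 1011/1405 = 345.40 V.
Secondary of B: V = 345.40 × 1077/374 = 994.63 V.
I_load = 994.63/1760 = 0.56513 A, so P_out = 994.63 × 0.56513 = 562.09 W.
All ideal ⇒ P_in = P_out, so I_supply = 562.09/480 = 1.17 A.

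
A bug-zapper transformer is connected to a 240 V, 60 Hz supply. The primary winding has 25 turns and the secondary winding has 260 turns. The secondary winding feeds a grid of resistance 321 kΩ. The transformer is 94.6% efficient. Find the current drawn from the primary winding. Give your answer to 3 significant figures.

V_s = 240 × 260/25 = 2496.0 V.
I_s = V_s/R = 2496.0/321000 = 0.0077757 A.
P_out = V_s I_s = 2496.0 × 0.0077757 = 19.408 W.
P_in = P_out/η = 19.408/0.946 = 20.516 W.
I_p = P_in/V_p = 20.516/240 = 0.0855 A.

I_p ≈ 0.0855 A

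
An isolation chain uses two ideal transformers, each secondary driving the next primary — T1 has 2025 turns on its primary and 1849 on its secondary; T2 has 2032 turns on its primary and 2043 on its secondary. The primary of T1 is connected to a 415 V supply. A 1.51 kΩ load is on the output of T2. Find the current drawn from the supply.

After T1: V = 415.00 × 1849/2025 = 378.93 V.
After T2: V = 378.93 × 2043/2032 = 380.98 V.
I_load = 380.98/1510 = 0.25231 A, so P_out = 380.98 × 0.25231 = 96.124 W.
All ideal ⇒ P_in = P_out, so I_supply = 96.124/415 = 0.232 A.

I_supply ≈ 0.232 A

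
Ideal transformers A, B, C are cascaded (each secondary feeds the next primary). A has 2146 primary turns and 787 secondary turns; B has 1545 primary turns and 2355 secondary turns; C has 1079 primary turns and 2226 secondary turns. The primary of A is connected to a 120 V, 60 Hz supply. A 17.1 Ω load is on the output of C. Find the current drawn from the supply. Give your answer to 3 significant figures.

I_supply ≈ 9.33 A

Secondary of A: V = 120.00 × 787/2146 = 44.007 V.
Secondary of B: V = 44.007 × 2355/1545 = 67.079 V.
Secondary of C: V = 67.079 × 2226/1079 = 138.39 V.
I_load = 138.39/17.1 = 8.0928 A, so P_out = 138.39 × 8.0928 = 1119.9 W.
All ideal ⇒ P_in = P_out, so I_supply = 1119.9/120 = 9.33 A.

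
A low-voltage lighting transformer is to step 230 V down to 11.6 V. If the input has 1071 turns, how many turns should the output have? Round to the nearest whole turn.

N_out/N_in = V_out/V_in, so N_out = 1071 × 11.6/230 = 54.0 ≈ 54 turns.

N_out = 54 turns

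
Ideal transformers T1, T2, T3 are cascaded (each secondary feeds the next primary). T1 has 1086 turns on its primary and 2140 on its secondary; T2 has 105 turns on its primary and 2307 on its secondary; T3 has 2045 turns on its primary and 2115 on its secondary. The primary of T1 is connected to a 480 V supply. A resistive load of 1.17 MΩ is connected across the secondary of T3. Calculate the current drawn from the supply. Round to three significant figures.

I_supply ≈ 0.823 A

After T1: V = 480.00 × 2140/1086 = 945.86 V.
After T2: V = 945.86 × 2307/105 = 20782 V.
After T3: V = 20782 × 2115/2045 = 21493 V.
I_load = 21493/(1.17×10^6) = 0.018370 A, so P_out = 21493 × 0.018370 = 394.83 W.
All ideal ⇒ P_in = P_out, so I_supply = 394.83/480 = 0.823 A.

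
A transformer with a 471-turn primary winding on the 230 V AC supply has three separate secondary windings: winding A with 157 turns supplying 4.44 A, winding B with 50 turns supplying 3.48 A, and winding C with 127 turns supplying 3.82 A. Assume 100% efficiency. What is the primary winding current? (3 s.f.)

V_A = 230 × 157/471 = 76.667 V; V_B = 230 × 50/471 = 24.416 V; V_C = 230 × 127/471 = 62.017 V.
P_out = V_A I_A + V_B I_B + V_C I_C = 76.667×4.44 + 24.416×3.48 + 62.017×3.82 = 340.40 + 84.968 + 236.90 = 662.27 W.
Ideal ⇒ P_in = P_out, so I_p = P_out/V_p = 662.27/230 = 2.88 A.

I_p ≈ 2.88 A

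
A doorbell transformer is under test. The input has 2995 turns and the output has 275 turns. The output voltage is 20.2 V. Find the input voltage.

V_in ≈ 220 V

V_in/V_out = N_in/N_out, so V_in = 20.2 × 2995/275 = 220 V.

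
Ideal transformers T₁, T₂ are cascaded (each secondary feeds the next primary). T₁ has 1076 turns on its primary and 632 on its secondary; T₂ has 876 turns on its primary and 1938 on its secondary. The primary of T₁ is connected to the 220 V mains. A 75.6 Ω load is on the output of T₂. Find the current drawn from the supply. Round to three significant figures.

I_supply ≈ 4.91 A

Secondary of T₁: V = 220.00 × 632/1076 = 129.22 V.
Secondary of T₂: V = 129.22 × 1938/876 = 285.88 V.
I_load = 285.88/75.6 = 3.7814 A, so P_out = 285.88 × 3.7814 = 1081.0 W.
All ideal ⇒ P_in = P_out, so I_supply = 1081.0/220 = 4.91 A.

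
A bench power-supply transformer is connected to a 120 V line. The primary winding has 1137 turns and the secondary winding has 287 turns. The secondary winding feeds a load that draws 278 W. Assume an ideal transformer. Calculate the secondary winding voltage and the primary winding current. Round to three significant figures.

V_s ≈ 30.3 V, I_p ≈ 2.32 A

V_s = V_p × N_s/N_p = 120 × 287/1137 = 30.290 V.
I_s = P/V_s = 278/30.290 = 9.1779 A.
I_p = I_s × N_s/N_p = 9.1779 × 287/1137 = 2.32 A.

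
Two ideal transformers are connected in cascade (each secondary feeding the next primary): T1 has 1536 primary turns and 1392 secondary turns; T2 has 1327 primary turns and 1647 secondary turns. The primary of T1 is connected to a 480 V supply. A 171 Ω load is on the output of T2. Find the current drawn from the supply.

After T1: V = 480.00 × 1392/1536 = 435.00 V.
After T2: V = 435.00 × 1647/1327 = 539.90 V.
I_load = 539.90/171 = 3.1573 A, so P_out = 539.90 × 3.1573 = 1704.6 W.
All ideal ⇒ P_in = P_out, so I_supply = 1704.6/480 = 3.55 A.

I_supply ≈ 3.55 A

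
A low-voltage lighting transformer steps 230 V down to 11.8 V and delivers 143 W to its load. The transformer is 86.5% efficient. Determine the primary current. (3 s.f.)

I_p ≈ 0.719 A

P_in = P_out/η = 143/0.865 = 165.32 W.
I_p = P_in/V_p = 165.32/230 = 0.719 A.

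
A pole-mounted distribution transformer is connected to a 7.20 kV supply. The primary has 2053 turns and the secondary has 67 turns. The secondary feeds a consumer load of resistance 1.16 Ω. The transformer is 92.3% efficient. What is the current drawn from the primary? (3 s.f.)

I_p ≈ 7.16 A

V_s = 7200 × 67/2053 = 234.97 V.
I_s = V_s/R = 234.97/1.16 = 202.56 A.
P_out = V_s I_s = 234.97 × 202.56 = 47597 W.
P_in = P_out/η = 47597/0.923 = 51568 W.
I_p = P_in/V_p = 51568/7200 = 7.16 A.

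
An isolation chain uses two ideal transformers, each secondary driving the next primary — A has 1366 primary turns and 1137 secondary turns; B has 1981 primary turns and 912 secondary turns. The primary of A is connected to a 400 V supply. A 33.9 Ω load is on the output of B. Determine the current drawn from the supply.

I_supply ≈ 1.73 A

Secondary of A: V = 400.00 × 1137/1366 = 332.94 V.
Secondary of B: V = 332.94 × 912/1981 = 153.28 V.
I_load = 153.28/33.9 = 4.5215 A, so P_out = 153.28 × 4.5215 = 693.04 W.
All ideal ⇒ P_in = P_out, so I_supply = 693.04/400 = 1.73 A.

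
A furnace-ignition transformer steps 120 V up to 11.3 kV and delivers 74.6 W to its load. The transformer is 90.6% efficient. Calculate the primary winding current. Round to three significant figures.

I_p ≈ 0.686 A

P_in = P_out/η = 74.6/0.906 = 82.340 W.
I_p = P_in/V_p = 82.340/120 = 0.686 A.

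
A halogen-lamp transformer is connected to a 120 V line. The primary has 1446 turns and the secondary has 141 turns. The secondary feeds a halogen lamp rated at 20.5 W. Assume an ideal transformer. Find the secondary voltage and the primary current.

V_s = V_p × N_s/N_p = 120 × 141/1446 = 11.701 V.
I_s = P/V_s = 20.5/11.701 = 1.7520 A.
I_p = I_s × N_s/N_p = 1.7520 × 141/1446 = 0.171 A.

V_s ≈ 11.7 V, I_p ≈ 0.171 A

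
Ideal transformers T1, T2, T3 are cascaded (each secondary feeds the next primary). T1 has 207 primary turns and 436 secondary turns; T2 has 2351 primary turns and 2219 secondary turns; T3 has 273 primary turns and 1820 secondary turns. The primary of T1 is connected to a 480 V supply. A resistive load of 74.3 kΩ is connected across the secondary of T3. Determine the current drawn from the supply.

I_supply ≈ 1.13 A

Secondary of T1: V = 480.00 × 436/207 = 1011.0 V.
Secondary of T2: V = 1011.0 × 2219/2351 = 954.25 V.
Secondary of T3: V = 954.25 × 1820/273 = 6361.7 V.
I_load = 6361.7/74300 = 0.085621 A, so P_out = 6361.7 × 0.085621 = 544.69 W.
All ideal ⇒ P_in = P_out, so I_supply = 544.69/480 = 1.13 A.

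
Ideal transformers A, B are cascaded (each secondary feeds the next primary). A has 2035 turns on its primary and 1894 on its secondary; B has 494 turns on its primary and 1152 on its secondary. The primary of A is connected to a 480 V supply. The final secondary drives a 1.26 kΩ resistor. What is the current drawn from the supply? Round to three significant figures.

I_supply ≈ 1.79 A

After A: V = 480.00 × 1894/2035 = 446.74 V.
After B: V = 446.74 × 1152/494 = 1041.8 V.
I_load = 1041.8/1260 = 0.82682 A, so P_out = 1041.8 × 0.82682 = 861.38 W.
All ideal ⇒ P_in = P_out, so I_supply = 861.38/480 = 1.79 A.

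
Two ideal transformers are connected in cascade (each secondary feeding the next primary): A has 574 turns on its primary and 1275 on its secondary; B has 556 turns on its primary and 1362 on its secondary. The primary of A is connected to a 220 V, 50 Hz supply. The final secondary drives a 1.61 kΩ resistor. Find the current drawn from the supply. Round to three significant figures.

Secondary of A: V = 220.00 × 1275/574 = 488.68 V.
Secondary of B: V = 488.68 × 1362/556 = 1197.1 V.
I_load = 1197.1/1610 = 0.74353 A, so P_out = 1197.1 × 0.74353 = 890.06 W.
All ideal ⇒ P_in = P_out, so I_supply = 890.06/220 = 4.05 A.

I_supply ≈ 4.05 A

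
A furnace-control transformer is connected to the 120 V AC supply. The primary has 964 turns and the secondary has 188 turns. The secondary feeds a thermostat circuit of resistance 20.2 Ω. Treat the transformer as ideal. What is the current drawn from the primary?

V_s = V_p × N_s/N_p = 120 × 188/964 = 23.402 V.
I_s = V_s/R = 23.402/20.2 = 1.1585 A.
For an ideal transformer I_p N_p = I_s N_s, so I_p = 1.1585 × 188/964 = 0.226 A.

I_p ≈ 0.226 A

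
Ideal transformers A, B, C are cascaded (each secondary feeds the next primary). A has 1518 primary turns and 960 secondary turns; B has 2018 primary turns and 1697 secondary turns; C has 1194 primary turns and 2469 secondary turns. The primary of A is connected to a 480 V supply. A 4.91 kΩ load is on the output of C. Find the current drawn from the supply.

After A: V = 480.00 × 960/1518 = 303.56 V.
After B: V = 303.56 × 1697/2018 = 255.27 V.
After C: V = 255.27 × 2469/1194 = 527.86 V.
I_load = 527.86/4910 = 0.10751 A, so P_out = 527.86 × 0.10751 = 56.749 W.
All ideal ⇒ P_in = P_out, so I_supply = 56.749/480 = 0.118 A.

I_supply ≈ 0.118 A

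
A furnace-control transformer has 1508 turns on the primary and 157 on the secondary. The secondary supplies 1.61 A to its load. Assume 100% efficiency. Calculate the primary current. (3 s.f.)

For an ideal transformer I_p/I_s = N_s/N_p, so I_p = 1.61 × 157/1508 = 0.168 A.

I_p ≈ 0.168 A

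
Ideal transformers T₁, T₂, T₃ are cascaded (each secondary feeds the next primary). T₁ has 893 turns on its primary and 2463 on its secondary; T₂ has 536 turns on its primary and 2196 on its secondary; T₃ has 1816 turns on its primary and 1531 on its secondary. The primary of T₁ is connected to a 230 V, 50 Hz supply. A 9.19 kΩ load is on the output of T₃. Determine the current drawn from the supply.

I_supply ≈ 2.27 A

After T₁: V = 230.00 × 2463/893 = 634.37 V.
After T₂: V = 634.37 × 2196/536 = 2599.0 V.
After T₃: V = 2599.0 × 1531/1816 = 2191.1 V.
I_load = 2191.1/9190 = 0.23843 A, so P_out = 2191.1 × 0.23843 = 522.42 W.
All ideal ⇒ P_in = P_out, so I_supply = 522.42/230 = 2.27 A.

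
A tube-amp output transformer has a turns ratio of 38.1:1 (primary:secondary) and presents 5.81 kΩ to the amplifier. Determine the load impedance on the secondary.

Z_s ≈ 4.00 Ω

Z_s = Z_p/(N_p/N_s)² = 5810/38.1² = 4.00 Ω.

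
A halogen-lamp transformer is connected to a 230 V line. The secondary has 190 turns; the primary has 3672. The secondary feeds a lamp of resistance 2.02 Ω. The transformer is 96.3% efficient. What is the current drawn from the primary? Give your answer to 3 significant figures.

I_p ≈ 0.317 A

V_s = 230 × 190/3672 = 11.901 V.
I_s = V_s/R = 11.901/2.02 = 5.8915 A.
P_out = V_s I_s = 11.901 × 5.8915 = 70.114 W.
P_in = P_out/η = 70.114/0.963 = 72.808 W.
I_p = P_in/V_p = 72.808/230 = 0.317 A.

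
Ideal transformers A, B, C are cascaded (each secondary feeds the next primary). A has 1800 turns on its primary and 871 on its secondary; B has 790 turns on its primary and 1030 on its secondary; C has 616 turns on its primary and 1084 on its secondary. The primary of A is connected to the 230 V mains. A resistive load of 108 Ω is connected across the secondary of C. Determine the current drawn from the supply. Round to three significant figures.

Secondary of A: V = 230.00 × 871/1800 = 111.29 V.
Secondary of B: V = 111.29 × 1030/790 = 145.11 V.
Secondary of C: V = 145.11 × 1084/616 = 255.35 V.
I_load = 255.35/108 = 2.3643 A, so P_out = 255.35 × 2.3643 = 603.73 W.
All ideal ⇒ P_in = P_out, so I_supply = 603.73/230 = 2.62 A.

I_supply ≈ 2.62 A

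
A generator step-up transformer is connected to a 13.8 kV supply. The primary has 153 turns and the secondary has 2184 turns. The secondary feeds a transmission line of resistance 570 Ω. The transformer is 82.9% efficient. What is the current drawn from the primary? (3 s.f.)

V_s = 13800 × 2184/153 = 196990 V.
I_s = V_s/R = 196990/570 = 345.59 A.
P_out = V_s I_s = 196990 × 345.59 = 6.8078×10^7 W.
P_in = P_out/η = 6.8078×10^7/0.829 = 8.2120×10^7 W.
I_p = P_in/V_p = 8.2120×10^7/13800 = 5950 A.

I_p ≈ 5950 A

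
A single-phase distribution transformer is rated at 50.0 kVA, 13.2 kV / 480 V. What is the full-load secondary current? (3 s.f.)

I_s = S/V_s = 50000/480 = 104 A.

I_s ≈ 104 A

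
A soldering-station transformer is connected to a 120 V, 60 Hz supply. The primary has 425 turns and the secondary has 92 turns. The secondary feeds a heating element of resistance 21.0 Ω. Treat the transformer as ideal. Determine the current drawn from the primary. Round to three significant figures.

I_p ≈ 0.268 A

V_s = V_p × N_s/N_p = 120 × 92/425 = 25.976 V.
I_s = V_s/R = 25.976/21.0 = 1.2370 A.
For an ideal transformer I_p N_p = I_s N_s, so I_p = 1.2370 × 92/425 = 0.268 A.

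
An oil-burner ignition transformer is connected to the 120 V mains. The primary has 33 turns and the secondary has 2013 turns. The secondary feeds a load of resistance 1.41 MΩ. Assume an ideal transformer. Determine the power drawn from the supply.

P ≈ 38.0 W

V_s = V_p × N_s/N_p = 120 × 2013/33 = 7320.0 V.
I_s = V_s/R = 7320.0/(1.41×10^6) = 0.0051915 A.
I_p = I_s × N_s/N_p = 0.0051915 × 2013/33 = 0.31668 A.
P = V_p I_p = 120 × 0.31668 = 38.0 W.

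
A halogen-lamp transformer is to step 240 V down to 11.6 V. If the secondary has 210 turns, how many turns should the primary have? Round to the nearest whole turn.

N_p/N_s = V_p/V_s, so N_p = 210 × 240/11.6 = 4344.8 ≈ 4345 turns.

N_p = 4345 turns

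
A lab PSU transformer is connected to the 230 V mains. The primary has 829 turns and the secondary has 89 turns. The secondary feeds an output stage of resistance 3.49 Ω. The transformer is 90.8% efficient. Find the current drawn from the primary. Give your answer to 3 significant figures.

I_p ≈ 0.837 A

V_s = 230 × 89/829 = 24.692 V.
I_s = V_s/R = 24.692/3.49 = 7.0752 A.
P_out = V_s I_s = 24.692 × 7.0752 = 174.70 W.
P_in = P_out/η = 174.70/0.908 = 192.40 W.
I_p = P_in/V_p = 192.40/230 = 0.837 A.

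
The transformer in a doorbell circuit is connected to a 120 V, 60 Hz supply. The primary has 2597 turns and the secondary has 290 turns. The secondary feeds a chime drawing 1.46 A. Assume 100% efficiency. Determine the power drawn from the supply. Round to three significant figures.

P ≈ 19.6 W

I_p = I_s × N_s/N_p = 1.46 × 290/2597 = 0.16303 A.
P = V_p I_p = 120 × 0.16303 = 19.6 W.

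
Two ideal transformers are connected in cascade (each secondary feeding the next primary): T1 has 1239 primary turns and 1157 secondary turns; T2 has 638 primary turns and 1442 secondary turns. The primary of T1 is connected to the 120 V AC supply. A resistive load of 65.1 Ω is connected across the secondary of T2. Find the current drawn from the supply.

Secondary of T1: V = 120.00 × 1157/1239 = 112.06 V.
Secondary of T2: V = 112.06 × 1442/638 = 253.27 V.
I_load = 253.27/65.1 = 3.8905 A, so P_out = 253.27 × 3.8905 = 985.36 W.
All ideal ⇒ P_in = P_out, so I_supply = 985.36/120 = 8.21 A.

I_supply ≈ 8.21 A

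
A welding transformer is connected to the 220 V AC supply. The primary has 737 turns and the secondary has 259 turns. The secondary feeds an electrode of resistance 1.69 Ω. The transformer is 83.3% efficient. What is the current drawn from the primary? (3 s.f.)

I_p ≈ 19.3 A

V_s = 220 × 259/737 = 77.313 V.
I_s = V_s/R = 77.313/1.69 = 45.748 A.
P_out = V_s I_s = 77.313 × 45.748 = 3536.9 W.
P_in = P_out/η = 3536.9/0.833 = 4246.0 W.
I_p = P_in/V_p = 4246.0/220 = 19.3 A.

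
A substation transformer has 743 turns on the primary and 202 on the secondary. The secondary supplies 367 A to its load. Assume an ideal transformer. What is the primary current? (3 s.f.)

I_p ≈ 99.8 A

For an ideal transformer I_p/I_s = N_s/N_p, so I_p = 367 × 202/743 = 99.8 A.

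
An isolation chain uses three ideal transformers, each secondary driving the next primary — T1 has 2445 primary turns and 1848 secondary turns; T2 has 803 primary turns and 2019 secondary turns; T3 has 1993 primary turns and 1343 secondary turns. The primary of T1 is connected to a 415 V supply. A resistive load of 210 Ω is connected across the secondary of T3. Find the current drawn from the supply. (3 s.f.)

Secondary of T1: V = 415.00 × 1848/2445 = 313.67 V.
Secondary of T2: V = 313.67 × 2019/803 = 788.66 V.
Secondary of T3: V = 788.66 × 1343/1993 = 531.45 V.
I_load = 531.45/210 = 2.5307 A, so P_out = 531.45 × 2.5307 = 1344.9 W.
All ideal ⇒ P_in = P_out, so I_supply = 1344.9/415 = 3.24 A.

I_supply ≈ 3.24 A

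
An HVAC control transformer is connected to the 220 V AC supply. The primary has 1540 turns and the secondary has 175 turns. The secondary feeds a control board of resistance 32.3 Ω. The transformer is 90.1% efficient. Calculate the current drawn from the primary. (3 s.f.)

I_p ≈ 0.0976 A

V_s = 220 × 175/1540 = 25.000 V.
I_s = V_s/R = 25.000/32.3 = 0.77399 A.
P_out = V_s I_s = 25.000 × 0.77399 = 19.350 W.
P_in = P_out/η = 19.350/0.901 = 21.476 W.
I_p = P_in/V_p = 21.476/220 = 0.0976 A.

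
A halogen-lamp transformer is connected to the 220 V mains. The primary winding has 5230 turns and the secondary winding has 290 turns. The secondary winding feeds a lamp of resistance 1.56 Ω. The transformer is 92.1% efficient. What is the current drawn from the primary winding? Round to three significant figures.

V_s = 220 × 290/5230 = 12.199 V.
I_s = V_s/R = 12.199/1.56 = 7.8198 A.
P_out = V_s I_s = 12.199 × 7.8198 = 95.392 W.
P_in = P_out/η = 95.392/0.921 = 103.57 W.
I_p = P_in/V_p = 103.57/220 = 0.471 A.

I_p ≈ 0.471 A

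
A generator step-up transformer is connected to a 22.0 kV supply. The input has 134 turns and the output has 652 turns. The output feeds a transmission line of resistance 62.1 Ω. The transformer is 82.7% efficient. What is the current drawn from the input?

V_out = 22000 × 652/134 = 107040 V.
I_out = V_out/R = 107040/62.1 = 1723.7 A.
P_out = V_out I_out = 107040 × 1723.7 = 1.8452×10^8 W.
P_in = P_out/η = 1.8452×10^8/0.827 = 2.2312×10^8 W.
I_in = P_in/V_in = 2.2312×10^8/22000 = 10100 A.

I_in ≈ 10100 A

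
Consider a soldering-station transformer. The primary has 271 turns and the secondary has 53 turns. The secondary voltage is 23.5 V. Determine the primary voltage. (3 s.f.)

V_p ≈ 120 V

V_p/V_s = N_p/N_s, so V_p = 23.5 × 271/53 = 120 V.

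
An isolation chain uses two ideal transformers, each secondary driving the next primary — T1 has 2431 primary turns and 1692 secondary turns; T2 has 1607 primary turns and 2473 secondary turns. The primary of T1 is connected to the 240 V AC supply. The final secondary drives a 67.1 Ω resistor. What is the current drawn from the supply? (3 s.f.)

After T1: V = 240.00 × 1692/2431 = 167.04 V.
After T2: V = 167.04 × 2473/1607 = 257.06 V.
I_load = 257.06/67.1 = 3.8310 A, so P_out = 257.06 × 3.8310 = 984.80 W.
All ideal ⇒ P_in = P_out, so I_supply = 984.80/240 = 4.10 A.

I_supply ≈ 4.10 A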